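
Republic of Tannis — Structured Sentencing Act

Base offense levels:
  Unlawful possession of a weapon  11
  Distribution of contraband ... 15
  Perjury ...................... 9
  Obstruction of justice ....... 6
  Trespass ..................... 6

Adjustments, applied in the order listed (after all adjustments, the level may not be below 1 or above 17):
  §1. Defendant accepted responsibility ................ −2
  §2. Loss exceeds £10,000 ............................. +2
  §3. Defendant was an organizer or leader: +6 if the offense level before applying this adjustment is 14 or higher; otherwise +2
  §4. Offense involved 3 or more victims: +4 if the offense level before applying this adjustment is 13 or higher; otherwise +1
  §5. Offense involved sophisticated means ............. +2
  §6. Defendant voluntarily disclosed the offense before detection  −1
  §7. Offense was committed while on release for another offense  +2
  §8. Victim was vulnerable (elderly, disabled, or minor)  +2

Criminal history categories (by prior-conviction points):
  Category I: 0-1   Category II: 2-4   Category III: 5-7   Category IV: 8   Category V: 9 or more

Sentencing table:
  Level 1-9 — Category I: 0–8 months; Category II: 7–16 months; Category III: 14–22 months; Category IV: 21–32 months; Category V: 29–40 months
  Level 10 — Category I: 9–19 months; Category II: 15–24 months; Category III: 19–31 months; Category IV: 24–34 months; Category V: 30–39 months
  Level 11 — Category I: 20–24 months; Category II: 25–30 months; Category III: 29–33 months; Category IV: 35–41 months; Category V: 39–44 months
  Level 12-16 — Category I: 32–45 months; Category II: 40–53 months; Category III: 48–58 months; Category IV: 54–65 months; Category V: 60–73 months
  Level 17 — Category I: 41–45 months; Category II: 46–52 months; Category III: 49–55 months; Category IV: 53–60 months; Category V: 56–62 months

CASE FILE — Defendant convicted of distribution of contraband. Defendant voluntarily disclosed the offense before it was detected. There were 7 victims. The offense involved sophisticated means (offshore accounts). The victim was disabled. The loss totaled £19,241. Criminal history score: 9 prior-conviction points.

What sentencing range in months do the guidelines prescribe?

Base offense level for distribution of contraband: 15.
§2 applies: 15 + 2 = 17.
§4 applies (level before this adjustment is 17 ≥ 13, so +4): 17 + 4 = 21.
§5 applies: 21 + 2 = 23.
§6 applies: 23 − 1 = 22.
§8 applies: 22 + 2 = 24.
Level 24 exceeds the maximum of 17; capped at 17.
Final offense level: 17.
Criminal history: 9 prior points → Category V (9+).
Level 17 falls in the 17 band.
Grid: Level 17 × Category V = 56-62 months.

56-62 months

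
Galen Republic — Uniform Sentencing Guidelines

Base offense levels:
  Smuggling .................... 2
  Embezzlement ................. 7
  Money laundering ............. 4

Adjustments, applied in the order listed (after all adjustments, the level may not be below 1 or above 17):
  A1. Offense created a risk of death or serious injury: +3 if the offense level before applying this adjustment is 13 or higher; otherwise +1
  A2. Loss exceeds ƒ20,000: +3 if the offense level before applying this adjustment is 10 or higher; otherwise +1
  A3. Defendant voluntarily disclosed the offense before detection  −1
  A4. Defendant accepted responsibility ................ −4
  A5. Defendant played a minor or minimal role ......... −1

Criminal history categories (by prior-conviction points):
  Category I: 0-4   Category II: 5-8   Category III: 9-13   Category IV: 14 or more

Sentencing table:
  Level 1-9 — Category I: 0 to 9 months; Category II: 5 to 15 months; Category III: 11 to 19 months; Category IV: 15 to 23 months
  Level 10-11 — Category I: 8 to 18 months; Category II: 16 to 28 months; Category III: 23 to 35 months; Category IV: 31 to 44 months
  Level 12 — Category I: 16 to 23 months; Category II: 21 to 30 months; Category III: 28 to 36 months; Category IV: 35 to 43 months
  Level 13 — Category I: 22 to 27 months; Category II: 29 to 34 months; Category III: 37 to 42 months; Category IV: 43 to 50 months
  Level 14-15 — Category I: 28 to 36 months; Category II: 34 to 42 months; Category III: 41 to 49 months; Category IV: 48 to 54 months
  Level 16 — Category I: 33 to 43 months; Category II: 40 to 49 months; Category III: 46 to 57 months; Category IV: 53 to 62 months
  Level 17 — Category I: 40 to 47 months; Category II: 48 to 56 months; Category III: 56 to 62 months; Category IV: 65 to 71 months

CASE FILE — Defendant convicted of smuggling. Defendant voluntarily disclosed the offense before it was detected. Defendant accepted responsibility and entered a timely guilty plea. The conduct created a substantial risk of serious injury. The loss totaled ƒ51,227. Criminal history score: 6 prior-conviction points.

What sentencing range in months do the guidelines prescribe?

5-15 months

Base offense level for smuggling: 2.
A1 applies (level before this adjustment is 2 < 13, so +1): 2 + 1 = 3.
A2 applies (level before this adjustment is 3 < 10, so +1): 3 + 1 = 4.
A3 applies: 4 − 1 = 3.
A4 applies: 3 − 4 = -1.
A5 does not apply.
Level -1 is below the minimum of 1; floored at 1.
Final offense level: 1.
Criminal history: 6 prior points → Category II (5-8).
Level 1 falls in the 1-9 band.
Grid: Level 1-9 × Category II = 5-15 months.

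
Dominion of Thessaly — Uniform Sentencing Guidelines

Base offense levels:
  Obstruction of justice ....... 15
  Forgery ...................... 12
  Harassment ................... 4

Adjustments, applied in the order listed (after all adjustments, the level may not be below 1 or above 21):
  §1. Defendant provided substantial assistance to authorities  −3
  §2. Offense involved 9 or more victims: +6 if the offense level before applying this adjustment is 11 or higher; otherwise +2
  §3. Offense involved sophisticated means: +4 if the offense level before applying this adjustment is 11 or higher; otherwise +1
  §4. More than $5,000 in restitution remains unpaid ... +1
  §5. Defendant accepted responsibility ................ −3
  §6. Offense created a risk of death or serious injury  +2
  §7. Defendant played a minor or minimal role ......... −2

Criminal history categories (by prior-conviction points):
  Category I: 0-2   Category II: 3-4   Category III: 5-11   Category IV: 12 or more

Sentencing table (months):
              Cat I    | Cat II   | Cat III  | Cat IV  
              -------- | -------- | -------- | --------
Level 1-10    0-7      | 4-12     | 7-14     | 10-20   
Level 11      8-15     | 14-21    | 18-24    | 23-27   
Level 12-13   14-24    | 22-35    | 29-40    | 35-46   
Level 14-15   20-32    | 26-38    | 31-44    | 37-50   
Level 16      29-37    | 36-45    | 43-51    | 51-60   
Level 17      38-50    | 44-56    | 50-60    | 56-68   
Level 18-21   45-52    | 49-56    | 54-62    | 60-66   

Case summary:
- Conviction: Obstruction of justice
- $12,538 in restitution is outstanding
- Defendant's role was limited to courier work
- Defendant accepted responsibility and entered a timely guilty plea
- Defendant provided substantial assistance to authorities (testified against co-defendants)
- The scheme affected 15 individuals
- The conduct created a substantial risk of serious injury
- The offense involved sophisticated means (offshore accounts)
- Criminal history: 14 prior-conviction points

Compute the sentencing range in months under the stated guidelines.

Base offense level for obstruction of justice: 15.
§1 applies: 15 − 3 = 12.
§2 applies (level before this adjustment is 12 ≥ 11, so +6): 12 + 6 = 18.
§3 applies (level before this adjustment is 18 ≥ 11, so +4): 18 + 4 = 22.
§4 applies: 22 + 1 = 23.
§5 applies: 23 − 3 = 20.
§6 applies: 20 + 2 = 22.
§7 applies: 22 − 2 = 20.
Final offense level: 20.
Criminal history: 14 prior points → Category IV (12+).
Level 20 falls in the 18-21 band.
Grid: Level 18-21 × Category IV = 60-66 months.

60-66 months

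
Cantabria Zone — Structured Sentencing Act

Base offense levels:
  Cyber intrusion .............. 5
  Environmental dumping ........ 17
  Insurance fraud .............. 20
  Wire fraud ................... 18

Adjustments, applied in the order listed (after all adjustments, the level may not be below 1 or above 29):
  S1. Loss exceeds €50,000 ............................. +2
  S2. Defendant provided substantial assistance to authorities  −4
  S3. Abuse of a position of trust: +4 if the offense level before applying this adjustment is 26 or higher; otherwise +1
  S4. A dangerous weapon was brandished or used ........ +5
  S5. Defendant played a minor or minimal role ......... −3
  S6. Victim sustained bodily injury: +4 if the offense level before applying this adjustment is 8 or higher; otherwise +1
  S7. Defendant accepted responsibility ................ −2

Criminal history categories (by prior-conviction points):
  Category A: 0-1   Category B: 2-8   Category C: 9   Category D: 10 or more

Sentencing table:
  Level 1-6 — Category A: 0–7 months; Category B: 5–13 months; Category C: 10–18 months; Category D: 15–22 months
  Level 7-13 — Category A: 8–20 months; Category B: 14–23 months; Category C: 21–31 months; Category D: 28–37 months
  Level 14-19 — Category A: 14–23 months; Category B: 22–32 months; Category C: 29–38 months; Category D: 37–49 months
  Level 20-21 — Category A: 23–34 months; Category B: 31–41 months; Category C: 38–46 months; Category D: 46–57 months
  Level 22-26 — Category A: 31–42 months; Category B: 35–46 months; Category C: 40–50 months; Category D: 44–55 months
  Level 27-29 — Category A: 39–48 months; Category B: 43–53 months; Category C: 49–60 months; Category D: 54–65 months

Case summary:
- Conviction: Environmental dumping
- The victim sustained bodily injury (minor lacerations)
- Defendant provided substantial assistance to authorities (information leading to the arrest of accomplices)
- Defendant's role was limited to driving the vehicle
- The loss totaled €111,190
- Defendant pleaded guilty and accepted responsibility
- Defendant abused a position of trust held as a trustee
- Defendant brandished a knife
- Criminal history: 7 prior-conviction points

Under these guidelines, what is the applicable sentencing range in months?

31-41 months

Base offense level for environmental dumping: 17.
S1 applies: 17 + 2 = 19.
S2 applies: 19 − 4 = 15.
S3 applies (level before this adjustment is 15 < 26, so +1): 15 + 1 = 16.
S4 applies: 16 + 5 = 21.
S5 applies: 21 − 3 = 18.
S6 applies (level before this adjustment is 18 ≥ 8, so +4): 18 + 4 = 22.
S7 applies: 22 − 2 = 20.
Final offense level: 20.
Criminal history: 7 prior points → Category B (2-8).
Level 20 falls in the 20-21 band.
Grid: Level 20-21 × Category B = 31-41 months.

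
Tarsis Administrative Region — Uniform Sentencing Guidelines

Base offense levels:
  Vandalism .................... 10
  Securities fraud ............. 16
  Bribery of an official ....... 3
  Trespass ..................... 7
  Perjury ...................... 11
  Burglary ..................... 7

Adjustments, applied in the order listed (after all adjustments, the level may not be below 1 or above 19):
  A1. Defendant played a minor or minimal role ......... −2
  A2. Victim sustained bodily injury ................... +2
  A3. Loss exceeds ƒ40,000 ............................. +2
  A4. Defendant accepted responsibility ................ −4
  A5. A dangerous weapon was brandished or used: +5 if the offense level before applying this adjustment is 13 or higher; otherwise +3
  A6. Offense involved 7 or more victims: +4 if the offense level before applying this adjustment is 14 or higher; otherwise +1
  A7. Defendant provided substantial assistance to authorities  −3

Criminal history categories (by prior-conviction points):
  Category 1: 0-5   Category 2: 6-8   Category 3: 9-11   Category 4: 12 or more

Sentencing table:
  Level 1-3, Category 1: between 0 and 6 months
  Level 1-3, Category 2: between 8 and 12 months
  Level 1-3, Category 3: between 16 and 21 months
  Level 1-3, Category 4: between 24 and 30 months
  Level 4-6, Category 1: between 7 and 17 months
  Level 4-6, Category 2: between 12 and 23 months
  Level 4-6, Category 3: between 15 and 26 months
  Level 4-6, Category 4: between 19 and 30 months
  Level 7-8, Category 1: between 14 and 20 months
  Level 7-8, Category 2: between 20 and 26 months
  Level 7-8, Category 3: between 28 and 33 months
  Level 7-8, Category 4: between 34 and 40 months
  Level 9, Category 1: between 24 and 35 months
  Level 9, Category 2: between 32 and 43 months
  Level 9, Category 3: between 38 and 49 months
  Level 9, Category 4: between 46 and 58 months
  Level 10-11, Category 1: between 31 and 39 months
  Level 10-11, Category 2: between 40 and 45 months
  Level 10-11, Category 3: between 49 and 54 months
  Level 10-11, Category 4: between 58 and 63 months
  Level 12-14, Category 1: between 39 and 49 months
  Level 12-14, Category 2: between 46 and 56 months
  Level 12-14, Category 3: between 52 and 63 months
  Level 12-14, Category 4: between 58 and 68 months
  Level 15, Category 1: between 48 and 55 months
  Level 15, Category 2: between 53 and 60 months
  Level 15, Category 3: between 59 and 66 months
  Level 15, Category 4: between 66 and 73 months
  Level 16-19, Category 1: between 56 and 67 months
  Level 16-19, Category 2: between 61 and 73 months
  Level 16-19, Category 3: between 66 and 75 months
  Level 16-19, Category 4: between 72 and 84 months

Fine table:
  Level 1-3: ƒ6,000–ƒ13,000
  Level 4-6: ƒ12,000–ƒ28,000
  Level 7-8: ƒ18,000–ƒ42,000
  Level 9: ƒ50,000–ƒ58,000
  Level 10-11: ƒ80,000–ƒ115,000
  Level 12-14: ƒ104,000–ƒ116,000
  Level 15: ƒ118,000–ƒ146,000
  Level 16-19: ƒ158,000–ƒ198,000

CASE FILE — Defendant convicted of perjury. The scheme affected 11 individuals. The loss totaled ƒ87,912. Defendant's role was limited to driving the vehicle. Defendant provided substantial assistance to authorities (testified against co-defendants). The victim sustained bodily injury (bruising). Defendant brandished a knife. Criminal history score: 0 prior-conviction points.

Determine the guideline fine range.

Base offense level for perjury: 11.
A1 applies: 11 − 2 = 9.
A2 applies: 9 + 2 = 11.
A3 applies: 11 + 2 = 13.
A4 does not apply.
A5 applies (level before this adjustment is 13 ≥ 13, so +5): 13 + 5 = 18.
A6 applies (level before this adjustment is 18 ≥ 14, so +4): 18 + 4 = 22.
A7 applies: 22 − 3 = 19.
Final offense level: 19.
Level 19 falls in the 16-19 band.
Fine table: Level 16-19 → ƒ158,000–ƒ198,000.

ƒ158,000–ƒ198,000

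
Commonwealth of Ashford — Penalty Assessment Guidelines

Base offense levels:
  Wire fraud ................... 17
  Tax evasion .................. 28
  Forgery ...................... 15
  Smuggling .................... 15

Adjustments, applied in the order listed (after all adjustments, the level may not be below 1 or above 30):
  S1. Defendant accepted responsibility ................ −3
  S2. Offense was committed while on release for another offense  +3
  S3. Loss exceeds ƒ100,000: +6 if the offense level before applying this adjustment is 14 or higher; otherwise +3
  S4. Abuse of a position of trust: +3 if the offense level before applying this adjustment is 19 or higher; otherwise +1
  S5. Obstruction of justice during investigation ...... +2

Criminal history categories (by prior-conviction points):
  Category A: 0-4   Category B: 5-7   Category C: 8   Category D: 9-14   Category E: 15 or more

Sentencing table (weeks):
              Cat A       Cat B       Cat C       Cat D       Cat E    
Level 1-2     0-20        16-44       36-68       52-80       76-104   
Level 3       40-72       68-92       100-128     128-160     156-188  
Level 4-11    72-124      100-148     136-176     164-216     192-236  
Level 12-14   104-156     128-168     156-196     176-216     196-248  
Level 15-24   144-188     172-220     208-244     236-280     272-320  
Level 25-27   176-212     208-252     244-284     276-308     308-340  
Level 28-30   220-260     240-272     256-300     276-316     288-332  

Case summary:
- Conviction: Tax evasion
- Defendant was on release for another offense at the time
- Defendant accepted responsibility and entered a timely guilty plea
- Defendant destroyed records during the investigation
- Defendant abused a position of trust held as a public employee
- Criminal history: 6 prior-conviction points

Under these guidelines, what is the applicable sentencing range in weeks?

240-272 weeks

Base offense level for tax evasion: 28.
S1 applies: 28 − 3 = 25.
S2 applies: 25 + 3 = 28.
S3 does not apply.
S4 applies (level before this adjustment is 28 ≥ 19, so +3): 28 + 3 = 31.
S5 applies: 31 + 2 = 33.
Level 33 exceeds the maximum of 30; capped at 30.
Final offense level: 30.
Criminal history: 6 prior points → Category B (5-7).
Level 30 falls in the 28-30 band.
Grid: Level 28-30 × Category B = 240-272 weeks.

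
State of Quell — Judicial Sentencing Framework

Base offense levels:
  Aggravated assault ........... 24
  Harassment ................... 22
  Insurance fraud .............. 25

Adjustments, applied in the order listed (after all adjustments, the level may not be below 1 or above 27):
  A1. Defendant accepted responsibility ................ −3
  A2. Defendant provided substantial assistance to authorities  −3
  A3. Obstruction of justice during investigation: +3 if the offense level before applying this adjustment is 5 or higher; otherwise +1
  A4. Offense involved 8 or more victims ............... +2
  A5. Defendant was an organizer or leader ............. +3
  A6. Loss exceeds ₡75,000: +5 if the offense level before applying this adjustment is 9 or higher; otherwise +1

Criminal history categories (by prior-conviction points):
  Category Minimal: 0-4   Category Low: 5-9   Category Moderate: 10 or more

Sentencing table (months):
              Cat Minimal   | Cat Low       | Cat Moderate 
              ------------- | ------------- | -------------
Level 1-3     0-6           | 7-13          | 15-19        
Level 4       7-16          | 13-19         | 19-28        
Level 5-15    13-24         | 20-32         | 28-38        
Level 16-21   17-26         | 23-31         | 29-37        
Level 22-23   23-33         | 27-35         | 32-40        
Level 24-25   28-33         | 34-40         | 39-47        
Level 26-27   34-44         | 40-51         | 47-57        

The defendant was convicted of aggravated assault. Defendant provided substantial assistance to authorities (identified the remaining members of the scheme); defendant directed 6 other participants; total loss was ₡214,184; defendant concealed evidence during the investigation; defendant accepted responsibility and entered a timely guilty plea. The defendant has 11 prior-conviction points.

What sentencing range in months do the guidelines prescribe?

Base offense level for aggravated assault: 24.
A1 applies: 24 − 3 = 21.
A2 applies: 21 − 3 = 18.
A3 applies (level before this adjustment is 18 ≥ 5, so +3): 18 + 3 = 21.
A5 applies: 21 + 3 = 24.
A6 applies (level before this adjustment is 24 ≥ 9, so +5): 24 + 5 = 29.
Level 29 exceeds the maximum of 27; capped at 27.
Final offense level: 27.
Criminal history: 11 prior points → Category Moderate (10+).
Level 27 falls in the 26-27 band.
Grid: Level 26-27 × Category Moderate = 47-57 months.

47-57 months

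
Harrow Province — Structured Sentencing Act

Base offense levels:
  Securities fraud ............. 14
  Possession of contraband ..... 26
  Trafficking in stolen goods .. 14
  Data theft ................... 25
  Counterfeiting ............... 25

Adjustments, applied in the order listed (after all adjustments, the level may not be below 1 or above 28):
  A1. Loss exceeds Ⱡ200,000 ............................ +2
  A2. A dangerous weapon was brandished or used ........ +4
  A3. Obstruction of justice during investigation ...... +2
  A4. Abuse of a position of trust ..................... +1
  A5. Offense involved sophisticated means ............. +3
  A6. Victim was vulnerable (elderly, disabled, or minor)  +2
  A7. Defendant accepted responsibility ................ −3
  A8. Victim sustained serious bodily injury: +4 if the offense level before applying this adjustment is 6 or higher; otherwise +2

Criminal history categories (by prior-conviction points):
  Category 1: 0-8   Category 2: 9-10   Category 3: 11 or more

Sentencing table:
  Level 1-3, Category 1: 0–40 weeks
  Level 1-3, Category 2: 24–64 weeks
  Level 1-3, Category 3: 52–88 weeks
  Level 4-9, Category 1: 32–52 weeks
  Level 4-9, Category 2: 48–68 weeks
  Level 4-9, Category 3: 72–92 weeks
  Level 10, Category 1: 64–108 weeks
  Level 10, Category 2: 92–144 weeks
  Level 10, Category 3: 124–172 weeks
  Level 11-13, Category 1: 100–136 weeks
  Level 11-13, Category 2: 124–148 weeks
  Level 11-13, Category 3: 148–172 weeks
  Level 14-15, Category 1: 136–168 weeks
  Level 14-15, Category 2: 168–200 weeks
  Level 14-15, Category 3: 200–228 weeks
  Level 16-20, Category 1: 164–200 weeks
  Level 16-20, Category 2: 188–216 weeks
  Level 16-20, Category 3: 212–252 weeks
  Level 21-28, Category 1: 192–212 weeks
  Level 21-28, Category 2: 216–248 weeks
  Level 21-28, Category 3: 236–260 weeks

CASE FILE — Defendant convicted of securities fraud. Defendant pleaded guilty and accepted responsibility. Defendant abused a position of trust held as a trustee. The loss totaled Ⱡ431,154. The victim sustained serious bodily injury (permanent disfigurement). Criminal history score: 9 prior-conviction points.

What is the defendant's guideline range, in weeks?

Base offense level for securities fraud: 14.
A1 applies: 14 + 2 = 16.
A4 applies: 16 + 1 = 17.
A6 does not apply.
A7 applies: 17 − 3 = 14.
A8 applies (level before this adjustment is 14 ≥ 6, so +4): 14 + 4 = 18.
Final offense level: 18.
Criminal history: 9 prior points → Category 2 (9-10).
Level 18 falls in the 16-20 band.
Grid: Level 16-20 × Category 2 = 188-216 weeks.

188-216 weeks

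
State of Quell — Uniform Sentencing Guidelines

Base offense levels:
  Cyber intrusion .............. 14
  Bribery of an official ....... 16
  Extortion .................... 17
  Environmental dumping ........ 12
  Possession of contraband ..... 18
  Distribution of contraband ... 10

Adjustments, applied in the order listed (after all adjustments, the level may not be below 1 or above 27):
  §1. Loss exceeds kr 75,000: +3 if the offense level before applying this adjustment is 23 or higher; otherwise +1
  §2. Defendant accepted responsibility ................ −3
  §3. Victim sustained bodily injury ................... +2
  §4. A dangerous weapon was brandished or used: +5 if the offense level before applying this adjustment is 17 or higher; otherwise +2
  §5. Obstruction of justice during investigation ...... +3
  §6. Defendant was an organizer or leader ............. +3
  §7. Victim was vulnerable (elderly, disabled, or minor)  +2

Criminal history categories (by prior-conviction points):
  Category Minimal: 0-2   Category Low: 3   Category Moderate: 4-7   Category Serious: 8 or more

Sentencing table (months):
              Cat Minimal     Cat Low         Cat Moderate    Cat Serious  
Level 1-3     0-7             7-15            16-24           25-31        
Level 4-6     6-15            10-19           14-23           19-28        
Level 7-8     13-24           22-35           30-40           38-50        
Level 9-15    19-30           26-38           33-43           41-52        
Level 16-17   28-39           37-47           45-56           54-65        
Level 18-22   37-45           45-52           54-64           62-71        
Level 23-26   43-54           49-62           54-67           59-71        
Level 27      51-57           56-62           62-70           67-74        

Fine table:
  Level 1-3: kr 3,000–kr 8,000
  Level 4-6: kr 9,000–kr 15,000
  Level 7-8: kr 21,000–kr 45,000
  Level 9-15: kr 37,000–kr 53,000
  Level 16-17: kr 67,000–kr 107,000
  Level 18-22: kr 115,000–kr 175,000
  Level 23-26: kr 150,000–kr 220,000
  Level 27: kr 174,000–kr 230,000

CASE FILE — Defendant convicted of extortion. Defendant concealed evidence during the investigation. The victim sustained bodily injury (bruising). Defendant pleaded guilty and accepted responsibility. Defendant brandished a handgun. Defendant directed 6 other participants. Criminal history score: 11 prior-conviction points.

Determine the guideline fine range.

Base offense level for extortion: 17.
§1 does not apply.
§2 applies: 17 − 3 = 14.
§3 applies: 14 + 2 = 16.
§4 applies (level before this adjustment is 16 < 17, so +2): 16 + 2 = 18.
§5 applies: 18 + 3 = 21.
§6 applies: 21 + 3 = 24.
Final offense level: 24.
Level 24 falls in the 23-26 band.
Fine table: Level 23-26 → kr 150,000–kr 220,000.

kr 150,000–kr 220,000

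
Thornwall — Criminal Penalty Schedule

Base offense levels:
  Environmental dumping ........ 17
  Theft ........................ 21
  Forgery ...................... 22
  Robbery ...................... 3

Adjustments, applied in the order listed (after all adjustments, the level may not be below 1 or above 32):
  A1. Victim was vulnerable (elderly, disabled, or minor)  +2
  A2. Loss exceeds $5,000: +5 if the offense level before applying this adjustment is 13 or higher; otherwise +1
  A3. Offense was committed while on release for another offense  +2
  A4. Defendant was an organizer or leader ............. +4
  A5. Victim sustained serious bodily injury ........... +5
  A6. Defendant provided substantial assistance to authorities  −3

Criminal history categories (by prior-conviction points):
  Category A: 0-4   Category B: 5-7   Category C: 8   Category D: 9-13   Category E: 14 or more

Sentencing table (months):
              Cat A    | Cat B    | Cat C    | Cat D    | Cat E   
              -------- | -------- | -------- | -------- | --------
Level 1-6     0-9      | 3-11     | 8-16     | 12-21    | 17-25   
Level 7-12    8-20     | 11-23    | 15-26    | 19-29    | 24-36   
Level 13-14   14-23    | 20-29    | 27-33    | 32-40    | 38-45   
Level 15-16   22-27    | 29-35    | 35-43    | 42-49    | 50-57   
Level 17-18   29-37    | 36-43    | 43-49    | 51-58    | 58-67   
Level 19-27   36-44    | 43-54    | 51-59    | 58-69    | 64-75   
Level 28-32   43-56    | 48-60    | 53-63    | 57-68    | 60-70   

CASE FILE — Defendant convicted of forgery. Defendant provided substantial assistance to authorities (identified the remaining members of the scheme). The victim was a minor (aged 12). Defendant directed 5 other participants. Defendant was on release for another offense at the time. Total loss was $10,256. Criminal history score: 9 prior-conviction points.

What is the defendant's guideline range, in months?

57-68 months

Base offense level for forgery: 22.
A1 applies: 22 + 2 = 24.
A2 applies (level before this adjustment is 24 ≥ 13, so +5): 24 + 5 = 29.
A3 applies: 29 + 2 = 31.
A4 applies: 31 + 4 = 35.
A6 applies: 35 − 3 = 32.
Final offense level: 32.
Criminal history: 9 prior points → Category D (9-13).
Level 32 falls in the 28-32 band.
Grid: Level 28-32 × Category D = 57-68 months.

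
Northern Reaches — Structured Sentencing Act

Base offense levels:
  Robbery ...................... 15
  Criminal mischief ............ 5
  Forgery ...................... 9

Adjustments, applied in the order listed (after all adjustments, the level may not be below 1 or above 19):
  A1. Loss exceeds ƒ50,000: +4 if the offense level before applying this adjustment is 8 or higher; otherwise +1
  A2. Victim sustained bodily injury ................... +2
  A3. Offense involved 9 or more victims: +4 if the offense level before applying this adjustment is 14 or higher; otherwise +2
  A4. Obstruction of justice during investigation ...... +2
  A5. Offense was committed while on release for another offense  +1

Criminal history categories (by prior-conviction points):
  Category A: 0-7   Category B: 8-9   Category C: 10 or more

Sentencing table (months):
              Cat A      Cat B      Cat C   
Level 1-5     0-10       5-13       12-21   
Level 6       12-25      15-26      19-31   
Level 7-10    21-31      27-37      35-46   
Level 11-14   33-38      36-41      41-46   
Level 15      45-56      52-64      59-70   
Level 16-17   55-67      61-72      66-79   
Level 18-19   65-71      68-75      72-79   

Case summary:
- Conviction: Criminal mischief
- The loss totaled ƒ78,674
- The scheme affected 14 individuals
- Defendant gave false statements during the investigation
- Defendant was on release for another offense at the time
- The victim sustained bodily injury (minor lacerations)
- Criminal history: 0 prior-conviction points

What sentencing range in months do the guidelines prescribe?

33-38 months

Base offense level for criminal mischief: 5.
A1 applies (level before this adjustment is 5 < 8, so +1): 5 + 1 = 6.
A2 applies: 6 + 2 = 8.
A3 applies (level before this adjustment is 8 < 14, so +2): 8 + 2 = 10.
A4 applies: 10 + 2 = 12.
A5 applies: 12 + 1 = 13.
Final offense level: 13.
Criminal history: 0 prior points → Category A (0-7).
Level 13 falls in the 11-14 band.
Grid: Level 11-14 × Category A = 33-38 months.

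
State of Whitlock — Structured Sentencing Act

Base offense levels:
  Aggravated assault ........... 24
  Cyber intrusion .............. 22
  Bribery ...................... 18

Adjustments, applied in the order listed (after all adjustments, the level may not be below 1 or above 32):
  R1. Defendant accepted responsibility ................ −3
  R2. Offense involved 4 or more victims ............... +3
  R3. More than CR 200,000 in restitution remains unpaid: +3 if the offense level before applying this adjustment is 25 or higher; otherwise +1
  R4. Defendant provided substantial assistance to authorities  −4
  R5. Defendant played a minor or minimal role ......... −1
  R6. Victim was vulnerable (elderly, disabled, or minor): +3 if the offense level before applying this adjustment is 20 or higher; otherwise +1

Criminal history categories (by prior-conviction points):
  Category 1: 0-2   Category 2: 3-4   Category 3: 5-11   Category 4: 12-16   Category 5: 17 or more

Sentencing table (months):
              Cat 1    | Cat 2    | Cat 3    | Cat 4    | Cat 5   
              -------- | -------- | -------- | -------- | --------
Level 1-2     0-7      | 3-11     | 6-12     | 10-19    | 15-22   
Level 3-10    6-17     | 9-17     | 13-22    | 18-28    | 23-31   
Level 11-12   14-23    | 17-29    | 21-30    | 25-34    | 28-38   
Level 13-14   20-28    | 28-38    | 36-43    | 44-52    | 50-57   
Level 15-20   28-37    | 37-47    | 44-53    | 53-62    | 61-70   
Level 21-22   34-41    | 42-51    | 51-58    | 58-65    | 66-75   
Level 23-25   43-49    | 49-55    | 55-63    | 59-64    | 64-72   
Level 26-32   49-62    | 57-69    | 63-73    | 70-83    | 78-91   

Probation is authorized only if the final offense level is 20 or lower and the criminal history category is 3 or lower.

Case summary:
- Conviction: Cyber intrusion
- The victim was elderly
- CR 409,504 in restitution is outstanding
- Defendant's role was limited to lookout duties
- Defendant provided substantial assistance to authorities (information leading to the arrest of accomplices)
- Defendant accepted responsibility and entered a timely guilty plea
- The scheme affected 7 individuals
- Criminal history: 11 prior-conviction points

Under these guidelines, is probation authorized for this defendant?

Yes

Base offense level for cyber intrusion: 22.
R1 applies: 22 − 3 = 19.
R2 applies: 19 + 3 = 22.
R3 applies (level before this adjustment is 22 < 25, so +1): 22 + 1 = 23.
R4 applies: 23 − 4 = 19.
R5 applies: 19 − 1 = 18.
R6 applies (level before this adjustment is 18 < 20, so +1): 18 + 1 = 19.
Final offense level: 19.
Criminal history: 11 prior points → Category 3 (5-11).
Level 19 falls in the 15-20 band.
Grid: Level 15-20 × Category 3 = 44-53 months.
Probation check: level 19 ≤ 20 and category 3 ≤ 3 → eligible.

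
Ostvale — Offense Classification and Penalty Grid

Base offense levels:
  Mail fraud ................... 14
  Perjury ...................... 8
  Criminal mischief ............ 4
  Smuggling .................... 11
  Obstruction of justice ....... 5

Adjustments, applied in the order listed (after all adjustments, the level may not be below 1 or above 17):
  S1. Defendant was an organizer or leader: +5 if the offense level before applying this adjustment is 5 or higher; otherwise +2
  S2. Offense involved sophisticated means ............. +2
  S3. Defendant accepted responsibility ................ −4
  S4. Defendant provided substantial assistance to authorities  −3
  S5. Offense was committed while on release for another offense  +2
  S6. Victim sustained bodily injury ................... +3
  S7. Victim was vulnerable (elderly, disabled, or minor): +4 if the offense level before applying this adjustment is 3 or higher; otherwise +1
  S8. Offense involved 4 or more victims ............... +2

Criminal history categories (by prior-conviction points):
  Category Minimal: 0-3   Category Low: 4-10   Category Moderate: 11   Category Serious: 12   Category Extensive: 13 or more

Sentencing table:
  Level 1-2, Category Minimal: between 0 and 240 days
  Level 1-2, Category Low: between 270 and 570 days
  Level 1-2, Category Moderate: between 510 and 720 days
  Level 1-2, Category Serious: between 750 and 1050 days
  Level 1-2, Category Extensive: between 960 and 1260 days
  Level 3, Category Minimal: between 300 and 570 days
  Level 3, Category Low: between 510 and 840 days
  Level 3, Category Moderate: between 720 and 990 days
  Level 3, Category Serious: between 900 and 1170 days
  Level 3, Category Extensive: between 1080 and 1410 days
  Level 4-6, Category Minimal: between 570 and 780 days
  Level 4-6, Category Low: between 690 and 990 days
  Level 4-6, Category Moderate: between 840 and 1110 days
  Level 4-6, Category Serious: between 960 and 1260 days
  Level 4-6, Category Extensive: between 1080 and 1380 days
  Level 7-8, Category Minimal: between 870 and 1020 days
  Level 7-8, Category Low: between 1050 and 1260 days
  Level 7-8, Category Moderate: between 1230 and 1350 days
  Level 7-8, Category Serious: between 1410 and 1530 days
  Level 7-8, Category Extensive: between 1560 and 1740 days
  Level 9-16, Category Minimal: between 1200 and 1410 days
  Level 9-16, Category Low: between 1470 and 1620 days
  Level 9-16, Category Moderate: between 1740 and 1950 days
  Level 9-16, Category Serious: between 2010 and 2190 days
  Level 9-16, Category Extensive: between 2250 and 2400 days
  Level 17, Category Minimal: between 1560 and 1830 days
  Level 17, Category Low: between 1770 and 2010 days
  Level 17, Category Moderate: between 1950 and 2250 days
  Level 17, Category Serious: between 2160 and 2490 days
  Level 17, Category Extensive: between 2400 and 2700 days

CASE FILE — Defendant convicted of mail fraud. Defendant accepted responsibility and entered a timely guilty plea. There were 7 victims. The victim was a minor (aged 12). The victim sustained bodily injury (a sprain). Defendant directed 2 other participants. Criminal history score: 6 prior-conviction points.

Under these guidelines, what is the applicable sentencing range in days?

Base offense level for mail fraud: 14.
S1 applies (level before this adjustment is 14 ≥ 5, so +5): 14 + 5 = 19.
S2 does not apply.
S3 applies: 19 − 4 = 15.
S5 does not apply.
S6 applies: 15 + 3 = 18.
S7 applies (level before this adjustment is 18 ≥ 3, so +4): 18 + 4 = 22.
S8 applies: 22 + 2 = 24.
Level 24 exceeds the maximum of 17; capped at 17.
Final offense level: 17.
Criminal history: 6 prior points → Category Low (4-10).
Level 17 falls in the 17 band.
Grid: Level 17 × Category Low = 1770-2010 days.

1770-2010 days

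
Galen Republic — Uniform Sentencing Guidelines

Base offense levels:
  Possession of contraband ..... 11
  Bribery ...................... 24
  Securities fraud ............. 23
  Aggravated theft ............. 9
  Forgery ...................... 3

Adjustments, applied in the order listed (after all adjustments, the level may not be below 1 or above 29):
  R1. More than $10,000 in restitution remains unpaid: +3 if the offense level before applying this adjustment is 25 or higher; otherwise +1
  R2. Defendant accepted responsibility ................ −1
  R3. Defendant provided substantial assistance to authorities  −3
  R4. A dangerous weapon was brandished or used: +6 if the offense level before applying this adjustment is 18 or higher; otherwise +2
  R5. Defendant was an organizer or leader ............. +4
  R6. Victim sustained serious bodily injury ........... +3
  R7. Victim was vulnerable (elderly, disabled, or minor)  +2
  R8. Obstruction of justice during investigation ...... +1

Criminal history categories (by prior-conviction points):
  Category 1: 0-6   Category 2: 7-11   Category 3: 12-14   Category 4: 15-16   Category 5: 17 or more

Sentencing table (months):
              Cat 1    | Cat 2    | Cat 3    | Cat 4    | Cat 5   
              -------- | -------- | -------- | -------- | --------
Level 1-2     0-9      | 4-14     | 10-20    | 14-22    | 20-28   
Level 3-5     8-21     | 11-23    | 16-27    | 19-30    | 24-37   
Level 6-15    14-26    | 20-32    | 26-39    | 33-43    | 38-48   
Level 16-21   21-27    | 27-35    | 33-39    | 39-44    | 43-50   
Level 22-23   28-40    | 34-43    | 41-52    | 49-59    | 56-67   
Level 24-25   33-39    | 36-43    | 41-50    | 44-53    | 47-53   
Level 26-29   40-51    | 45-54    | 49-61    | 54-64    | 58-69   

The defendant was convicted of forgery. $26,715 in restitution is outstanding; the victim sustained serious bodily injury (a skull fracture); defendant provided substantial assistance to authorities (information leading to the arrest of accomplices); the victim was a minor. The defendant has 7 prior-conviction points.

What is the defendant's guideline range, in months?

20-32 months

Base offense level for forgery: 3.
R1 applies (level before this adjustment is 3 < 25, so +1): 3 + 1 = 4.
R2 does not apply.
R3 applies: 4 − 3 = 1.
R4 does not apply.
R6 applies: 1 + 3 = 4.
R7 applies: 4 + 2 = 6.
Final offense level: 6.
Criminal history: 7 prior points → Category 2 (7-11).
Level 6 falls in the 6-15 band.
Grid: Level 6-15 × Category 2 = 20-32 months.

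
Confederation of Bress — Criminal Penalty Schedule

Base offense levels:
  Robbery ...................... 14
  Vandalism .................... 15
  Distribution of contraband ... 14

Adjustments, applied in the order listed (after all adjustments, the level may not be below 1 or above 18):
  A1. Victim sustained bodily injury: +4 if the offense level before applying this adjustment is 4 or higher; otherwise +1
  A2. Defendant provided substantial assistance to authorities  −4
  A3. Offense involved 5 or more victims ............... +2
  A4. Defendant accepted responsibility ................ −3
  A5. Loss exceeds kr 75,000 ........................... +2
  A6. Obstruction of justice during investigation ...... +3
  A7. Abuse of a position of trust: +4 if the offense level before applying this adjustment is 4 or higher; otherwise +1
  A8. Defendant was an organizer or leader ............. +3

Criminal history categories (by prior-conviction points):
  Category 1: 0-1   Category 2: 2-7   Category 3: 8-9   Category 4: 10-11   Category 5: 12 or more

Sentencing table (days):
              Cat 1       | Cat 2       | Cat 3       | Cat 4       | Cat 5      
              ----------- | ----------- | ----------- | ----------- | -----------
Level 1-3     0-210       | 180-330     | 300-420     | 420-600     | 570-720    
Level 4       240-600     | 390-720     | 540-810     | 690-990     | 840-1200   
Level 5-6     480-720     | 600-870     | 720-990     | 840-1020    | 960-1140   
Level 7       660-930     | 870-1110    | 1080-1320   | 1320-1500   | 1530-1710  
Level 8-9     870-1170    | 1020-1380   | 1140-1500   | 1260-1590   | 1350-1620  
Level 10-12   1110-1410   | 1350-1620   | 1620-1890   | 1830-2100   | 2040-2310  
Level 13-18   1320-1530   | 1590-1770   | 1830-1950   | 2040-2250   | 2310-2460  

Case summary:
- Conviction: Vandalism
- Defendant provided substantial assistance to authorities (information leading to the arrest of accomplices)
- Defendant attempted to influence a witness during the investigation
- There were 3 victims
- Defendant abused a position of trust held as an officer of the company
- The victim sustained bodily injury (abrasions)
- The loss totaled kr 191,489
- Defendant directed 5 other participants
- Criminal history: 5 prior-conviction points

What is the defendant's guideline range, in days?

Base offense level for vandalism: 15.
A1 applies (level before this adjustment is 15 ≥ 4, so +4): 15 + 4 = 19.
A2 applies: 19 − 4 = 15.
A3 does not apply.
A5 applies: 15 + 2 = 17.
A6 applies: 17 + 3 = 20.
A7 applies (level before this adjustment is 20 ≥ 4, so +4): 20 + 4 = 24.
A8 applies: 24 + 3 = 27.
Level 27 exceeds the maximum of 18; capped at 18.
Final offense level: 18.
Criminal history: 5 prior points → Category 2 (2-7).
Level 18 falls in the 13-18 band.
Grid: Level 13-18 × Category 2 = 1590-1770 days.

1590-1770 days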